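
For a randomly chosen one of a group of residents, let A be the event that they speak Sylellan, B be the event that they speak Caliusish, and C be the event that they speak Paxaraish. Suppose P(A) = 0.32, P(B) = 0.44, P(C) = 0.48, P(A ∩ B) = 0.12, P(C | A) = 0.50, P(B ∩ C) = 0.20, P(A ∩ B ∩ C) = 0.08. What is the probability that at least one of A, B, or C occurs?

0.84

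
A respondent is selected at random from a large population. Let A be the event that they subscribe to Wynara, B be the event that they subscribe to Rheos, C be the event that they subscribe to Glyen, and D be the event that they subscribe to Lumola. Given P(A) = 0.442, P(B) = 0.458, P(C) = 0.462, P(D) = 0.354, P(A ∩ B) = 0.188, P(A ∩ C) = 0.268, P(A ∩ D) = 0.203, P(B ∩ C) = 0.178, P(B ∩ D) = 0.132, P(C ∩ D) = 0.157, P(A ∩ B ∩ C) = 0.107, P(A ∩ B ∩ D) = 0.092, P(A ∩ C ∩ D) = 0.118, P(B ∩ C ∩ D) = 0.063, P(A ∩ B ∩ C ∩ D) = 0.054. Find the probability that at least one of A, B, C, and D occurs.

P(A ∪ B ∪ C ∪ D) = 0.442 + 0.458 + 0.462 + 0.354 − 0.188 − 0.268 − 0.203 − 0.178 − 0.132 − 0.157 + 0.107 + 0.092 + 0.118 + 0.063 − 0.054 = 0.916

0.916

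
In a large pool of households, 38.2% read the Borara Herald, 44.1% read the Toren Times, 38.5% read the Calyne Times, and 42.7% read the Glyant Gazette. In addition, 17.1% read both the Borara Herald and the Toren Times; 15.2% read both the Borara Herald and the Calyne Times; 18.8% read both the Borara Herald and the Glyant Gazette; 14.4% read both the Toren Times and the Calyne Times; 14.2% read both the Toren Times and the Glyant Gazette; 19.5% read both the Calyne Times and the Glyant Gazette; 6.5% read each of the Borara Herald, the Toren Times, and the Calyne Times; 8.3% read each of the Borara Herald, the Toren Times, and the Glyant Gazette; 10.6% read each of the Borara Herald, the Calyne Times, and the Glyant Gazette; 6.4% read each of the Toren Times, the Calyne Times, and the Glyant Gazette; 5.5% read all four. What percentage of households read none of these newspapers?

9.4%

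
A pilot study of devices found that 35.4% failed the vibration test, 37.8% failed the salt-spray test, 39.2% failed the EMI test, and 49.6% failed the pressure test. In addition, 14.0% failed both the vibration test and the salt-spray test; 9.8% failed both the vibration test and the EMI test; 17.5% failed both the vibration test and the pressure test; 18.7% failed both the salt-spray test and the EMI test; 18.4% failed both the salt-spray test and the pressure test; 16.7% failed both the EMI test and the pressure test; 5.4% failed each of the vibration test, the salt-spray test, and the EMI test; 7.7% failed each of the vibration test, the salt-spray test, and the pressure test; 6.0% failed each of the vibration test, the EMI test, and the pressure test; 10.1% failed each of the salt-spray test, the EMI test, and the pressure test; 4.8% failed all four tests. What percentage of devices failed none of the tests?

By inclusion-exclusion,
P(union) = 35.4 + 37.8 + 39.2 + 49.6 − 14.0 − 9.8 − 17.5 − 18.7 − 18.4 − 16.7 + 5.4 + 7.7 + 6.0 + 10.1 − 4.8 = 91.3%
P(none) = 100% − 91.3% = 8.7%

8.7%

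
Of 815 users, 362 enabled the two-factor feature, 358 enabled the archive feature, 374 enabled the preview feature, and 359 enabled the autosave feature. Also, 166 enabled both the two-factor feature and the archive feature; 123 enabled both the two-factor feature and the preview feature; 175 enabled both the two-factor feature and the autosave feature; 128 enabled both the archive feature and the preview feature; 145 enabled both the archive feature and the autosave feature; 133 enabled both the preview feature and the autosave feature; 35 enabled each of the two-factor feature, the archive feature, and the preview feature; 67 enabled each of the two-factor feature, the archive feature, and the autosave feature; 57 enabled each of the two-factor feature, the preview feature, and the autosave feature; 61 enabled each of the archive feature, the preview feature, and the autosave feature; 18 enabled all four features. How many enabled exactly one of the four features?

301

By inclusion–exclusion (exactly-one form):
|exactly one| = 362 + 358 + 374 + 359 − 2·166 − 2·123 − 2·175 − 2·128 − 2·145 − 2·133 + 3·35 + 3·67 + 3·57 + 3·61 − 4·18 = 301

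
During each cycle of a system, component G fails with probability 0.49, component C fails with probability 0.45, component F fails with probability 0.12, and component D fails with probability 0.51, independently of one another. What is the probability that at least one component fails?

0.8790484

Since the events are independent, P(none) is the product of the individual non-occurrence probabilities.
P(none) = (1 − 0.49) × (1 − 0.45) × (1 − 0.12) × (1 − 0.51) = 0.51 × 0.55 × 0.88 × 0.49 = 0.1209516
P(at least one) = 1 − 0.1209516 = 0.8790484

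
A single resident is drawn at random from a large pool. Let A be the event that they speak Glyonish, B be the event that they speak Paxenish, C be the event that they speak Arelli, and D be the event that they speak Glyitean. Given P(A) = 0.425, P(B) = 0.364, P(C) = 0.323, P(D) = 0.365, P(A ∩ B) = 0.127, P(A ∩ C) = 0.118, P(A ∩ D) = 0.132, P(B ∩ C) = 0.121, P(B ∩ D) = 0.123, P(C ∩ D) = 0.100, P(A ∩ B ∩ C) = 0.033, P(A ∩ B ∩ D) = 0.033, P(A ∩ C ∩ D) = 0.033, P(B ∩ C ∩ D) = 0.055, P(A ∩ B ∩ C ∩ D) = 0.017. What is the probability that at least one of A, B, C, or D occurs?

0.893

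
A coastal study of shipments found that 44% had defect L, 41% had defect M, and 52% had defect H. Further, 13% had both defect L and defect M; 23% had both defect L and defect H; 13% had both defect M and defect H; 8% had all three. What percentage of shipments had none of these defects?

Inclusion–exclusion gives
P(at least one) = 44 + 41 + 52 − 13 − 23 − 13 + 8 = 96%
P(none) = 100% − 96% = 4%

4%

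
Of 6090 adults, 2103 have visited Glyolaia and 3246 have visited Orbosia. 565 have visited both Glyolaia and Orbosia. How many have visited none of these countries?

Using inclusion–exclusion:
|at least one| = 2103 + 3246 − 565 = 4784
None: 6090 − 4784 = 1306

1306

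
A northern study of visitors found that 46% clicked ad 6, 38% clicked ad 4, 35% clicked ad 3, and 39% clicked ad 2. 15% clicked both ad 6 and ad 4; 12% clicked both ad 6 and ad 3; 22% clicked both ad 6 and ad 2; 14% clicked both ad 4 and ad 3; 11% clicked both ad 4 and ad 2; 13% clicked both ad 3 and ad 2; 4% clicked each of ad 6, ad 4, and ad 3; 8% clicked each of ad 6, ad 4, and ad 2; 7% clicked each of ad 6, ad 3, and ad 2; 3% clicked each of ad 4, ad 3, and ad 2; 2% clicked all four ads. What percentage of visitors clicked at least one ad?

91%

P(at least one) = 46 + 38 + 35 + 39 − 15 − 12 − 22 − 14 − 11 − 13 + 4 + 8 + 7 + 3 − 2 = 91%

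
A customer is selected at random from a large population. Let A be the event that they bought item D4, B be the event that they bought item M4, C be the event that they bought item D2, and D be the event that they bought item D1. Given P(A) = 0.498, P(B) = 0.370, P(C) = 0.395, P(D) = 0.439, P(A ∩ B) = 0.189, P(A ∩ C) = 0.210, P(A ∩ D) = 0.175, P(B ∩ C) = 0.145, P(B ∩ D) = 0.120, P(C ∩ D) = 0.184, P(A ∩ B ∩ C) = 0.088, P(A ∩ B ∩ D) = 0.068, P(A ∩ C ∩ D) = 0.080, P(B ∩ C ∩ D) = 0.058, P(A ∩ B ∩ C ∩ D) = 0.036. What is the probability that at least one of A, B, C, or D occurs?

0.937

By inclusion–exclusion:
P(A ∪ B ∪ C ∪ D) = 0.498 + 0.370 + 0.395 + 0.439 − 0.189 − 0.210 − 0.175 − 0.145 − 0.120 − 0.184 + 0.088 + 0.068 + 0.080 + 0.058 − 0.036 = 0.937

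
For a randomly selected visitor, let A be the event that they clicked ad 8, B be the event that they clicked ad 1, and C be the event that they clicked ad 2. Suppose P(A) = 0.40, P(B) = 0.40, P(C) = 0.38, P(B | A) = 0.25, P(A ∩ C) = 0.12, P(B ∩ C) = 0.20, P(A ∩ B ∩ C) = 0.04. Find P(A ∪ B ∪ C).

P(A ∩ B) = P(A)·P(B|A) = 0.40 × 0.25 = 0.10
P(A ∪ B ∪ C) = 0.40 + 0.40 + 0.38 − 0.10 − 0.12 − 0.20 + 0.04 = 0.80

0.80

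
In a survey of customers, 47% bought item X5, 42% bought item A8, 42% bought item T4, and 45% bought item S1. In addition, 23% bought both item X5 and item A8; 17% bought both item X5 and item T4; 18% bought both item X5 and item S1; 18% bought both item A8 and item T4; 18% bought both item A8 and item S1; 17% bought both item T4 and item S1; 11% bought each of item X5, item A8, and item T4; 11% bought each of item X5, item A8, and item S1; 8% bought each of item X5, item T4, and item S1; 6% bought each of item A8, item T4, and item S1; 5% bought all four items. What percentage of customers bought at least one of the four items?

96%

Apply inclusion-exclusion:
P(union) = 47 + 42 + 42 + 45 − 23 − 17 − 18 − 18 − 18 − 17 + 11 + 11 + 8 + 6 − 5 = 96%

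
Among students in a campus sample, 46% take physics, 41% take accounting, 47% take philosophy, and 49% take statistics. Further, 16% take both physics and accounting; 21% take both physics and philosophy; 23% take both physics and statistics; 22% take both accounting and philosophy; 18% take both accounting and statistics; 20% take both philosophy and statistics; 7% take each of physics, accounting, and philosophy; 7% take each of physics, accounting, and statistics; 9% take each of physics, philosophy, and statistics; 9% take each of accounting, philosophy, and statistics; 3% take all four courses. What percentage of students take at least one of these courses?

By inclusion–exclusion:
P(union) = 46 + 41 + 47 + 49 − 16 − 21 − 23 − 22 − 18 − 20 + 7 + 7 + 9 + 9 − 3 = 92%

92%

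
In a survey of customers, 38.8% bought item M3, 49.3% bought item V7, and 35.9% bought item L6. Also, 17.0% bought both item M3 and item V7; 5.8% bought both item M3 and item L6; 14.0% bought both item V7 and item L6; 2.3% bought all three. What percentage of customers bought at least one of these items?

89.5%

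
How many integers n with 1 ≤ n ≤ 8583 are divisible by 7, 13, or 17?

Apply inclusion-exclusion:
⌊8583/7⌋ + ⌊8583/13⌋ + ⌊8583/17⌋ − ⌊8583/91⌋ − ⌊8583/119⌋ − ⌊8583/221⌋ + ⌊8583/1547⌋ = 1226 + 660 + 504 − 94 − 72 − 38 + 5 = 2191

2191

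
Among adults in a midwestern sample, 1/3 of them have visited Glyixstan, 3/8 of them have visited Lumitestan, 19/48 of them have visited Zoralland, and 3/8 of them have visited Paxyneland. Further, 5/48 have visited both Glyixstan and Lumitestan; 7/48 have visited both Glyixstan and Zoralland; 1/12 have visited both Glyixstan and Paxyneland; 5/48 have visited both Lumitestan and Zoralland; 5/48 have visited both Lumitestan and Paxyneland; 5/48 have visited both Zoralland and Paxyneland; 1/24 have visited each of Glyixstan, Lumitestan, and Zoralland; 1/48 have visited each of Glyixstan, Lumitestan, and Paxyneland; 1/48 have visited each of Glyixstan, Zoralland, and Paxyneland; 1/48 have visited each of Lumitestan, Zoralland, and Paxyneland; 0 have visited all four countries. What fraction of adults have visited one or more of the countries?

Using inclusion–exclusion:
P(at least one) = 1/3 + 3/8 + 19/48 + 3/8 − 5/48 − 7/48 − 1/12 − 5/48 − 5/48 − 5/48 + 1/24 + 1/48 + 1/48 + 1/48 − 0 = 15/16

15/16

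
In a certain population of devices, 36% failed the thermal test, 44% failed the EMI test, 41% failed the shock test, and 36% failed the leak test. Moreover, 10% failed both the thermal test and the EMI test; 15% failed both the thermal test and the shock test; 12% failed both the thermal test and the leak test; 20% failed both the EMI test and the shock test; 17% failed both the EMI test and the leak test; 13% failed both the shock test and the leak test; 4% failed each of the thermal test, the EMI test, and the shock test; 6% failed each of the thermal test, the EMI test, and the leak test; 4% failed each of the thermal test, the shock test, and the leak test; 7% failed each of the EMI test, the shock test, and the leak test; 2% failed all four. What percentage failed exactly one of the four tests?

38%

By inclusion–exclusion (exactly-one form):
P(exactly one) = 36 + 44 + 41 + 36 − 2·10 − 2·15 − 2·12 − 2·20 − 2·17 − 2·13 + 3·4 + 3·6 + 3·4 + 3·7 − 4·2 = 38%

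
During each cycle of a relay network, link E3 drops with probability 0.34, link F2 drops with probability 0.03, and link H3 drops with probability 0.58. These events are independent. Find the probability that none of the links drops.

P(none) = (1 − 0.34) × (1 − 0.03) × (1 − 0.58) = 0.66 × 0.97 × 0.42 = 0.268884

0.268884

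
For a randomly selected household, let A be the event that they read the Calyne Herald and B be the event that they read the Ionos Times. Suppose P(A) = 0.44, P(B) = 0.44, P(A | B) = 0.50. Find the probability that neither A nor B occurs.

0.34

P(A ∩ B) = P(B)·P(A|B) = 0.44 × 0.50 = 0.22
By inclusion–exclusion:
P(A ∪ B) = 0.44 + 0.44 − 0.22 = 0.66
P(none) = 1 − 0.66 = 0.34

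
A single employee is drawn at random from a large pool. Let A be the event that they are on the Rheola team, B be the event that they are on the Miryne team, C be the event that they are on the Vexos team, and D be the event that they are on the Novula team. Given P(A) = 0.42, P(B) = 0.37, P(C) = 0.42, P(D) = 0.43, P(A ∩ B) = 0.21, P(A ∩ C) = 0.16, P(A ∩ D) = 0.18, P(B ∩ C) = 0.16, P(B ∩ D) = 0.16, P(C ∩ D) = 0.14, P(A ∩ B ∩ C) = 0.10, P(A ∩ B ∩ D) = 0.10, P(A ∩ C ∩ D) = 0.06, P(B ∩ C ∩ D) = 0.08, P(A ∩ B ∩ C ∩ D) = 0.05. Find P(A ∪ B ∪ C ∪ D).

Apply inclusion-exclusion:
P(A ∪ B ∪ C ∪ D) = 0.42 + 0.37 + 0.42 + 0.43 − 0.21 − 0.16 − 0.18 − 0.16 − 0.16 − 0.14 + 0.10 + 0.10 + 0.06 + 0.08 − 0.05 = 0.92

0.92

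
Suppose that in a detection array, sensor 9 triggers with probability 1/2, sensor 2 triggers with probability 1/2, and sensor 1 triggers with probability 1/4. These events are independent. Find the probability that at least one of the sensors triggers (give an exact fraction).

13/16

P(none) = (1 − 1/2) × (1 − 1/2) × (1 − 1/4) = 1/2 × 1/2 × 3/4 = 3/16
P(at least one) = 1 − 3/16 = 13/16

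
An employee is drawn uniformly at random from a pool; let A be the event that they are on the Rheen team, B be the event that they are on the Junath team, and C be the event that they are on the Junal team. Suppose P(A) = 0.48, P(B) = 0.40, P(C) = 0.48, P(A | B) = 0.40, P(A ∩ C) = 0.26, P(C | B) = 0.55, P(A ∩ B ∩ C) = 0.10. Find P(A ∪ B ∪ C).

0.82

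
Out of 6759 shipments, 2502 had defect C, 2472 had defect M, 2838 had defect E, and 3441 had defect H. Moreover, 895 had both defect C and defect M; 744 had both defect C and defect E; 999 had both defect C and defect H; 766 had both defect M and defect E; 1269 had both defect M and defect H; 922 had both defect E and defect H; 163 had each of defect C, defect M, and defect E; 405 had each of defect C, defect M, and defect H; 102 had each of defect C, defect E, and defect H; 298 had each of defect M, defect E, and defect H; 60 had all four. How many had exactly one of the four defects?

2727

|exactly one| = 2502 + 2472 + 2838 + 3441 − 2·895 − 2·744 − 2·999 − 2·766 − 2·1269 − 2·922 + 3·163 + 3·405 + 3·102 + 3·298 − 4·60 = 2727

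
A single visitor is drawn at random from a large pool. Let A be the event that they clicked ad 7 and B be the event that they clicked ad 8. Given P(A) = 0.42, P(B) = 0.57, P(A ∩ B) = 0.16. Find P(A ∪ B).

P(A ∪ B) = 0.42 + 0.57 − 0.16 = 0.83

0.83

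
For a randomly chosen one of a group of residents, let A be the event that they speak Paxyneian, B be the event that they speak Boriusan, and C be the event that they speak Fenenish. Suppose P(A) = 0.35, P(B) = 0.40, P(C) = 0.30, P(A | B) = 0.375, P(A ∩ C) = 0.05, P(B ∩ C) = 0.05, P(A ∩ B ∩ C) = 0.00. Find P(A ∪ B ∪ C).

P(A ∩ B) = P(B)·P(A|B) = 0.40 × 0.375 = 0.15
By inclusion-exclusion,
P(A ∪ B ∪ C) = 0.35 + 0.40 + 0.30 − 0.15 − 0.05 − 0.05 + 0.00 = 0.80

0.80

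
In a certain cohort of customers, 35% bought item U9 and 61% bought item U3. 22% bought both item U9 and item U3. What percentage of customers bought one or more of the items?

P(at least one) = 35 + 61 − 22 = 74%

74%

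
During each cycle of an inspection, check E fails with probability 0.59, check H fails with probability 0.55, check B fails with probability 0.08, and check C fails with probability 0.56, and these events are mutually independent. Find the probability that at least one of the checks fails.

P(none) = (1 − 0.59) × (1 − 0.55) × (1 − 0.08) × (1 − 0.56) = 0.41 × 0.45 × 0.92 × 0.44 = 0.0746856
P(at least one) = 1 − 0.0746856 = 0.9253144

0.9253144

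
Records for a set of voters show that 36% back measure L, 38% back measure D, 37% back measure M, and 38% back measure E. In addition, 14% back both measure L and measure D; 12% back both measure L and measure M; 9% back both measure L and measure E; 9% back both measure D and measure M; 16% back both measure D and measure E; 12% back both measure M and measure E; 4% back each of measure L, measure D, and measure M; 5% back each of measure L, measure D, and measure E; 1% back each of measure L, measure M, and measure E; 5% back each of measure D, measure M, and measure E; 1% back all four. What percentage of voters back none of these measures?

Apply inclusion-exclusion:
P(union) = 36 + 38 + 37 + 38 − 14 − 12 − 9 − 9 − 16 − 12 + 4 + 5 + 1 + 5 − 1 = 91%
P(none) = 100% − 91% = 9%

9%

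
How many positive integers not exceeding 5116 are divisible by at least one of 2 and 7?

2923

Using inclusion–exclusion:
floor(5116/2) + floor(5116/7) − floor(5116/14) = 2558 + 730 − 365 = 2923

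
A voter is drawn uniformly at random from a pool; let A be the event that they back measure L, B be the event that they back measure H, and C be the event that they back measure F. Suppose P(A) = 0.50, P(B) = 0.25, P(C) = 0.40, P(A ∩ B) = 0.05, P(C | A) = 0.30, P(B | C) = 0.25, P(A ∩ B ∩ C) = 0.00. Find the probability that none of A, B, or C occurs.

P(A ∩ C) = P(A)·P(C|A) = 0.50 × 0.30 = 0.15
P(B ∩ C) = P(C)·P(B|C) = 0.40 × 0.25 = 0.10
P(A ∪ B ∪ C) = 0.50 + 0.25 + 0.40 − 0.05 − 0.15 − 0.10 + 0.00 = 0.85
P(none) = 1 − 0.85 = 0.15

0.15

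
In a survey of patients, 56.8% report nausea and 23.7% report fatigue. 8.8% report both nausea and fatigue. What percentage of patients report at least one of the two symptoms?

71.7%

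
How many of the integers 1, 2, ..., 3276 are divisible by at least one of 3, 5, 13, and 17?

1757

Using inclusion–exclusion:
floor(3276/3) + floor(3276/5) + floor(3276/13) + floor(3276/17) − floor(3276/15) − floor(3276/39) − floor(3276/51) − floor(3276/65) − floor(3276/85) − floor(3276/221) + floor(3276/195) + floor(3276/255) + floor(3276/663) + floor(3276/1105) − floor(3276/3315) = 1092 + 655 + 252 + 192 − 218 − 84 − 64 − 50 − 38 − 14 + 16 + 12 + 4 + 2 − 0 = 1757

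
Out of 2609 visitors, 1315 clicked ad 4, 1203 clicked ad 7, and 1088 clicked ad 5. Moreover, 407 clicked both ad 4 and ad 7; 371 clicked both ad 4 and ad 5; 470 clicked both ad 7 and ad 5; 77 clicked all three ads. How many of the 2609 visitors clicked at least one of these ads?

2435

Apply inclusion-exclusion:
|at least one| = 1315 + 1203 + 1088 − 407 − 371 − 470 + 77 = 2435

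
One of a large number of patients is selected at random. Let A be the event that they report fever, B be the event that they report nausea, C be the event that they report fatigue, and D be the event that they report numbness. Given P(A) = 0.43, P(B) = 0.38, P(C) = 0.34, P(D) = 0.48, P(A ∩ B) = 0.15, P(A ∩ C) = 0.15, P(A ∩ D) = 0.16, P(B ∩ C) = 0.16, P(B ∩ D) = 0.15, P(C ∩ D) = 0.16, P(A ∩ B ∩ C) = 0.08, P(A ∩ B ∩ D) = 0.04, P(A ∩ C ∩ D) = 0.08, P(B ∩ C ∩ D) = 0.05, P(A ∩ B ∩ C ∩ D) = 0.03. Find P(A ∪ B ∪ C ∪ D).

0.92

By inclusion–exclusion:
P(A ∪ B ∪ C ∪ D) = 0.43 + 0.38 + 0.34 + 0.48 − 0.15 − 0.15 − 0.16 − 0.16 − 0.15 − 0.16 + 0.08 + 0.04 + 0.08 + 0.05 − 0.03 = 0.92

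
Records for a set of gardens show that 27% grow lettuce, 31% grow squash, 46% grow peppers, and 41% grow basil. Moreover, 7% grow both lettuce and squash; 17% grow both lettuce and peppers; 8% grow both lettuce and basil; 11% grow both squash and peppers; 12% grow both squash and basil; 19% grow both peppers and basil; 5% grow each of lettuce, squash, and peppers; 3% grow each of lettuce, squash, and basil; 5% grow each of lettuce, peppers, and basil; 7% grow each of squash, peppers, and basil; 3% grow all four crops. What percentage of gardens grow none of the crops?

P(union) = 27 + 31 + 46 + 41 − 7 − 17 − 8 − 11 − 12 − 19 + 5 + 3 + 5 + 7 − 3 = 88%
P(none) = 100% − 88% = 12%

12%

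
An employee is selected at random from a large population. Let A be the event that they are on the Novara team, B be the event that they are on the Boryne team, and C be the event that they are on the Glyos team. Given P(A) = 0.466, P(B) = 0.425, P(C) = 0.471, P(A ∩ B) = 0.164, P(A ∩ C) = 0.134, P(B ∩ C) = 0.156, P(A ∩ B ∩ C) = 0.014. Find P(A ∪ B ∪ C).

0.922

P(A ∪ B ∪ C) = 0.466 + 0.425 + 0.471 − 0.164 − 0.134 − 0.156 + 0.014 = 0.922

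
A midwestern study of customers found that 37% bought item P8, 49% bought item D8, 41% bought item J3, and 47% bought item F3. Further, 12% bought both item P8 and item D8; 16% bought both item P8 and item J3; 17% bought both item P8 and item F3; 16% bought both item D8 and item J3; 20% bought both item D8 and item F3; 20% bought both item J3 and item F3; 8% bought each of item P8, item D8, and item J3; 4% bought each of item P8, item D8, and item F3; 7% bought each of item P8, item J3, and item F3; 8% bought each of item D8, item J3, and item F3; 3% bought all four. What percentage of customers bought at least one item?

By inclusion-exclusion,
P(≥1) = 37 + 49 + 41 + 47 − 12 − 16 − 17 − 16 − 20 − 20 + 8 + 4 + 7 + 8 − 3 = 97%

97%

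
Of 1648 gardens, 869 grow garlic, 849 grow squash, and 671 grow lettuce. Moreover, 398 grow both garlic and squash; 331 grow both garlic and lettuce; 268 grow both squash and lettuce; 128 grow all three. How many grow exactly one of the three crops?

779

Using the inclusion–exclusion count for exactly one event:
N(exactly one) = 869 + 849 + 671 − 2·398 − 2·331 − 2·268 + 3·128 = 779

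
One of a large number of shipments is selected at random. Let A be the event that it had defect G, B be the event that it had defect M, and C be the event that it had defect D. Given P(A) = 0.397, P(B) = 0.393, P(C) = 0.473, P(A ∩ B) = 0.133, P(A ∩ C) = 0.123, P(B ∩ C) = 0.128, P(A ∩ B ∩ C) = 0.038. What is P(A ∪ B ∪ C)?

P(A ∪ B ∪ C) = 0.397 + 0.393 + 0.473 − 0.133 − 0.123 − 0.128 + 0.038 = 0.917

0.917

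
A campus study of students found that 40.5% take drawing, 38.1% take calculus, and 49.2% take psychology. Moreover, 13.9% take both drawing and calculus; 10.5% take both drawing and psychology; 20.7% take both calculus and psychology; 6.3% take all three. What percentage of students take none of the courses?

11.0%

Apply inclusion-exclusion:
P(≥1) = 40.5 + 38.1 + 49.2 − 13.9 − 10.5 − 20.7 + 6.3 = 89.0%
P(none) = 100% − 89.0% = 11.0%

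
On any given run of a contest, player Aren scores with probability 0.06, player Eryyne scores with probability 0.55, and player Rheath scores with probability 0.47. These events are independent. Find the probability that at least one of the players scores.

Since the events are independent, P(none) is the product of the individual non-occurrence probabilities.
P(none) = (1 − 0.06) × (1 − 0.55) × (1 − 0.47) = 0.94 × 0.45 × 0.53 = 0.22419
P(at least one) = 1 − 0.22419 = 0.77581

0.77581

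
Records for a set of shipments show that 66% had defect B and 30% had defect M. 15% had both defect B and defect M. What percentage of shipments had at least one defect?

By inclusion–exclusion:
P(union) = 66 + 30 − 15 = 81%

81%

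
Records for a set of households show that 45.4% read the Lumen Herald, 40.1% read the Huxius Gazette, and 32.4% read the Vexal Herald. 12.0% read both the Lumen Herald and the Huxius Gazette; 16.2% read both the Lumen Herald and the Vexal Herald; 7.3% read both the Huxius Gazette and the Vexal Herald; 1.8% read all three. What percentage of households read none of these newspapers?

15.8%

Apply inclusion-exclusion:
P(union) = 45.4 + 40.1 + 32.4 − 12.0 − 16.2 − 7.3 + 1.8 = 84.2%
P(none) = 100% − 84.2% = 15.8%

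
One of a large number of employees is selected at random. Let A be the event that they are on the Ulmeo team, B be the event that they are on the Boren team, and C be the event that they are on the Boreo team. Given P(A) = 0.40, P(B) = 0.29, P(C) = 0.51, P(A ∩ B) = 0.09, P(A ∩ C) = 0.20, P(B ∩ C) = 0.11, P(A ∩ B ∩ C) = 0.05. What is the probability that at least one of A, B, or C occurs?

Apply inclusion-exclusion:
P(A ∪ B ∪ C) = 0.40 + 0.29 + 0.51 − 0.09 − 0.20 − 0.11 + 0.05 = 0.85

0.85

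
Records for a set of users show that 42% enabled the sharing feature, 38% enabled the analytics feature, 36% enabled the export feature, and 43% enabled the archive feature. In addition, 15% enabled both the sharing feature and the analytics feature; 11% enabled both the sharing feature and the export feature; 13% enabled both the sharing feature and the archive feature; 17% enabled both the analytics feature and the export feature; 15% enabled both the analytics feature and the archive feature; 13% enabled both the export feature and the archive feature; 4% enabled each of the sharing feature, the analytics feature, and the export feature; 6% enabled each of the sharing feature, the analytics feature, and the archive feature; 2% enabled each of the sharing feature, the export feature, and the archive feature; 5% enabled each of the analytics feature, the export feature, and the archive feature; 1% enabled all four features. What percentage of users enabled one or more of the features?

91%

By inclusion-exclusion,
P(≥1) = 42 + 38 + 36 + 43 − 15 − 11 − 13 − 17 − 15 − 13 + 4 + 6 + 2 + 5 − 1 = 91%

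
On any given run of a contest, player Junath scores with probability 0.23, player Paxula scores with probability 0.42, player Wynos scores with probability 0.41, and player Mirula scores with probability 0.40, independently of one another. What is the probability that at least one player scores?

0.8419036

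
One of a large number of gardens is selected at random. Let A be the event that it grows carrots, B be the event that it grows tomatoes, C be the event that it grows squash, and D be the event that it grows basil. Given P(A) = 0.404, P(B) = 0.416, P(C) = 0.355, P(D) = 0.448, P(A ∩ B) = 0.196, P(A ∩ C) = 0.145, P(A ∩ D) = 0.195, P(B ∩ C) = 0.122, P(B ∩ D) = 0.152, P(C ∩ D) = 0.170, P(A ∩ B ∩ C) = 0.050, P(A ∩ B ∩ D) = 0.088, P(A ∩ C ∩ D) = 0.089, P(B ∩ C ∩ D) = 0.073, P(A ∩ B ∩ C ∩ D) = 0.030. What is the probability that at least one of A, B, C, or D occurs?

By inclusion–exclusion:
P(A ∪ B ∪ C ∪ D) = 0.404 + 0.416 + 0.355 + 0.448 − 0.196 − 0.145 − 0.195 − 0.122 − 0.152 − 0.170 + 0.050 + 0.088 + 0.089 + 0.073 − 0.030 = 0.913

0.913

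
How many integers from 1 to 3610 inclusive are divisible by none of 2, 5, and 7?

Using inclusion–exclusion:
floor(3610/2) + floor(3610/5) + floor(3610/7) − floor(3610/10) − floor(3610/14) − floor(3610/35) + floor(3610/70) = 1805 + 722 + 515 − 361 − 257 − 103 + 51 = 2372
3610 − 2372 = 1238

1238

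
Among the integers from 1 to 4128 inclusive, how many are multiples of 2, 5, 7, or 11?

2064 + 825 + 589 + 375 − 412 − 294 − 187 − 117 − 75 − 53 + 58 + 37 + 26 + 10 − 5 = 2841

2841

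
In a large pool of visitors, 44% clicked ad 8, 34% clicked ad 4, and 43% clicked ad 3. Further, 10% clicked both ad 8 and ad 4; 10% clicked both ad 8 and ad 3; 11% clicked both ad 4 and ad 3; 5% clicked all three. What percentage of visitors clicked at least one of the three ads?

Apply inclusion-exclusion:
P(union) = 44 + 34 + 43 − 10 − 10 − 11 + 5 = 95%

95%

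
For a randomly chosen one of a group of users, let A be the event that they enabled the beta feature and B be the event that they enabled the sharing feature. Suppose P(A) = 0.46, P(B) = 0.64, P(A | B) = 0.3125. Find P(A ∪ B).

P(A ∩ B) = P(B)·P(A|B) = 0.64 × 0.3125 = 0.20
P(A ∪ B) = 0.46 + 0.64 − 0.20 = 0.90

0.90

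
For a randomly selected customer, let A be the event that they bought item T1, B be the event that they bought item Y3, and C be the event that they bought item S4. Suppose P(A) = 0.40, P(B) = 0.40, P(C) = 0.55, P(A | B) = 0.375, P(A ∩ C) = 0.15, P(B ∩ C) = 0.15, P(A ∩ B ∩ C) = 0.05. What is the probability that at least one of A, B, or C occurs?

0.95

P(A ∩ B) = P(B)·P(A|B) = 0.40 × 0.375 = 0.15
By inclusion–exclusion:
P(A ∪ B ∪ C) = 0.40 + 0.40 + 0.55 − 0.15 − 0.15 − 0.15 + 0.05 = 0.95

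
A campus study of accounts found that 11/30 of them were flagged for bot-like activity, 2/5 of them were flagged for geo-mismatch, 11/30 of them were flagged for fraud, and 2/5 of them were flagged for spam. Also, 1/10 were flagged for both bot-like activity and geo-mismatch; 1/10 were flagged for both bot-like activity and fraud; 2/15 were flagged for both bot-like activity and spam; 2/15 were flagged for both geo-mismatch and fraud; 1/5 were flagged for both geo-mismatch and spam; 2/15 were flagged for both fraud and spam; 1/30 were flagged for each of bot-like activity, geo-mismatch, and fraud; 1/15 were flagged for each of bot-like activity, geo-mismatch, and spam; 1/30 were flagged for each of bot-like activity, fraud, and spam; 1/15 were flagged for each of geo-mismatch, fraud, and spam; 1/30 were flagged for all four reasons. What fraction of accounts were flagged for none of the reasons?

P(at least one) = 11/30 + 2/5 + 11/30 + 2/5 − 1/10 − 1/10 − 2/15 − 2/15 − 1/5 − 2/15 + 1/30 + 1/15 + 1/30 + 1/15 − 1/30 = 9/10
P(none) = 1 − 9/10 = 1/10

1/10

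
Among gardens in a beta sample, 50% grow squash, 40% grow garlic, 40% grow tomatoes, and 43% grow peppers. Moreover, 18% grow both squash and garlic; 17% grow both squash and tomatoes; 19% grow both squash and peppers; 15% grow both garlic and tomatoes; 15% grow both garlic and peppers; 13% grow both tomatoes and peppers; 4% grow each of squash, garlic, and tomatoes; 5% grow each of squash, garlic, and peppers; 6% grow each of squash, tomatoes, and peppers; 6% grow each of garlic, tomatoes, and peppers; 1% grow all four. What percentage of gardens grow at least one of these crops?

Using inclusion–exclusion:
P(union) = 50 + 40 + 40 + 43 − 18 − 17 − 19 − 15 − 15 − 13 + 4 + 5 + 6 + 6 − 1 = 96%

96%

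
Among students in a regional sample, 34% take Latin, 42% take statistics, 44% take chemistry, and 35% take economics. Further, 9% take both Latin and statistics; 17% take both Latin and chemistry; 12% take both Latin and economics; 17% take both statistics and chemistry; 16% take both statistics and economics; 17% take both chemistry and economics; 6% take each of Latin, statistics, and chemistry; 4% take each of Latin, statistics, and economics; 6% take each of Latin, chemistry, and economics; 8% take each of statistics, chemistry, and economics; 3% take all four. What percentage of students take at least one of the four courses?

Apply inclusion-exclusion:
P(union) = 34 + 42 + 44 + 35 − 9 − 17 − 12 − 17 − 16 − 17 + 6 + 4 + 6 + 8 − 3 = 88%

88%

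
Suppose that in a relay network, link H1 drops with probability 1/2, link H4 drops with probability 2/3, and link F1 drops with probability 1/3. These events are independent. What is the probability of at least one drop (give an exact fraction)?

8/9

Independence gives P(none) = ∏(1 − pᵢ).
P(none) = (1 − 1/2) × (1 − 2/3) × (1 − 1/3) = 1/2 × 1/3 × 2/3 = 1/9
P(at least one) = 1 − 1/9 = 8/9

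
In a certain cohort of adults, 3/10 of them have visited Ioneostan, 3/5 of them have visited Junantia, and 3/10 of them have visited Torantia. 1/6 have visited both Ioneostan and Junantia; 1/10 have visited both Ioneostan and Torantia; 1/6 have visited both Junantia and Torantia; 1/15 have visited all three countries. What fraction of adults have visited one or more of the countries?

5/6

By inclusion-exclusion,
P(≥1) = 3/10 + 3/5 + 3/10 − 1/6 − 1/10 − 1/6 + 1/15 = 5/6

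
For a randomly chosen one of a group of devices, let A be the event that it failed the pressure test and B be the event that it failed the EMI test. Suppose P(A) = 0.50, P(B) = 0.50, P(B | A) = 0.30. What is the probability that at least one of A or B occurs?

0.85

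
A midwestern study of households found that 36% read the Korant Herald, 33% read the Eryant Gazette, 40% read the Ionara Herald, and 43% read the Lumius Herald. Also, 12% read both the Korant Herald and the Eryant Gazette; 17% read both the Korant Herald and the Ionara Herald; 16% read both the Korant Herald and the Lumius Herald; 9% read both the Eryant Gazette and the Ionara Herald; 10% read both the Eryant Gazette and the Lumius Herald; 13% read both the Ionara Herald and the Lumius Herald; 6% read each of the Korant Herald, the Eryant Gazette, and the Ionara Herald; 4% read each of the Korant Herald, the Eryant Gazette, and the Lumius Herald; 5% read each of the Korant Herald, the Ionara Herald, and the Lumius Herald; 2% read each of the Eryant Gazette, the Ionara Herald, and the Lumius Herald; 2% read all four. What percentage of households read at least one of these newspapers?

P(≥1) = 36 + 33 + 40 + 43 − 12 − 17 − 16 − 9 − 10 − 13 + 6 + 4 + 5 + 2 − 2 = 90%

90%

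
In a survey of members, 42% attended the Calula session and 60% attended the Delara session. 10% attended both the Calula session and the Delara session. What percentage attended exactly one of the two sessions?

82%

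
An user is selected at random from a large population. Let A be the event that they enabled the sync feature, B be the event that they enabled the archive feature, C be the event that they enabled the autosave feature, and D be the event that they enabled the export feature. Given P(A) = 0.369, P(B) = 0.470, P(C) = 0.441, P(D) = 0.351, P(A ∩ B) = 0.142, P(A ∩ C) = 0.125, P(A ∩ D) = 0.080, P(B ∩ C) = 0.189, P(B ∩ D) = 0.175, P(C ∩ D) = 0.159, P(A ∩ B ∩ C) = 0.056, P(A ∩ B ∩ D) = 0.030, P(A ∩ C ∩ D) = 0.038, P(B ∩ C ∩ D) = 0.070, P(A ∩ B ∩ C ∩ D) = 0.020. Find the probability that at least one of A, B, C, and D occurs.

0.935

P(A ∪ B ∪ C ∪ D) = 0.369 + 0.470 + 0.441 + 0.351 − 0.142 − 0.125 − 0.080 − 0.189 − 0.175 − 0.159 + 0.056 + 0.030 + 0.038 + 0.070 − 0.020 = 0.935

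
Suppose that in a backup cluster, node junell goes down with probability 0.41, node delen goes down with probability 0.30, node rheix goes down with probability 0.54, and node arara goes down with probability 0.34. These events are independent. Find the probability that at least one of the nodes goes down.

P(none) = (1 − 0.41) × (1 − 0.30) × (1 − 0.54) × (1 − 0.34) = 0.59 × 0.70 × 0.46 × 0.66 = 0.1253868
P(at least one) = 1 − 0.1253868 = 0.8746132

0.8746132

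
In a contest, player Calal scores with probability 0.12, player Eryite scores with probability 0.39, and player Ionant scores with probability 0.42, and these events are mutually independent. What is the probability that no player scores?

P(none) = (1 − 0.12) × (1 − 0.39) × (1 − 0.42) = 0.88 × 0.61 × 0.58 = 0.311344

0.311344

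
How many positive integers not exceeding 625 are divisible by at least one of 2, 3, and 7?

446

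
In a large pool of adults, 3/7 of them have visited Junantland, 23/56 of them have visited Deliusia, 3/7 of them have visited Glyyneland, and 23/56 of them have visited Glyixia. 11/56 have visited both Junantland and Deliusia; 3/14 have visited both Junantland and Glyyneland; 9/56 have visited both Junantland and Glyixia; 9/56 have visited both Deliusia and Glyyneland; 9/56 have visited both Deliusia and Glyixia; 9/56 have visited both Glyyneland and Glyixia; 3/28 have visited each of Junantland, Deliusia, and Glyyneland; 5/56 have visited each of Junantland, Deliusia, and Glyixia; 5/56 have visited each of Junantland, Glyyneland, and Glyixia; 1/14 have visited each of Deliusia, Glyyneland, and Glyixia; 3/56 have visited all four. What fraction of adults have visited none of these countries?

P(at least one) = 3/7 + 23/56 + 3/7 + 23/56 − 11/56 − 3/14 − 9/56 − 9/56 − 9/56 − 9/56 + 3/28 + 5/56 + 5/56 + 1/14 − 3/56 = 13/14
P(none) = 1 − 13/14 = 1/14

1/14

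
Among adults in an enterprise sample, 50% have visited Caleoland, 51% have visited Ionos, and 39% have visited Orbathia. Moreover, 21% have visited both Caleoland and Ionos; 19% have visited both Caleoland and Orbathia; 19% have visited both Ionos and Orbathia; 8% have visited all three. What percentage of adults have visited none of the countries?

11%

Inclusion–exclusion gives
P(at least one) = 50 + 51 + 39 − 21 − 19 − 19 + 8 = 89%
P(none) = 100% − 89% = 11%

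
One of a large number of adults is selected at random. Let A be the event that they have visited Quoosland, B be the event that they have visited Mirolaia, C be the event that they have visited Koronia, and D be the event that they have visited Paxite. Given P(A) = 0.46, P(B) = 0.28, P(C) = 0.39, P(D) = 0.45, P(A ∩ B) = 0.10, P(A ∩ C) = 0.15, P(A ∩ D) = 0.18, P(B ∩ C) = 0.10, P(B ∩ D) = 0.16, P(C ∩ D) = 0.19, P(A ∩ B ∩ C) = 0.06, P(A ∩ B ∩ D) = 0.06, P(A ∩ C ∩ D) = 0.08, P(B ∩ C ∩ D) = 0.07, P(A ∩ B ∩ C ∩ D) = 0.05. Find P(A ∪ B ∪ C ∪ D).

P(A ∪ B ∪ C ∪ D) = 0.46 + 0.28 + 0.39 + 0.45 − 0.10 − 0.15 − 0.18 − 0.10 − 0.16 − 0.19 + 0.06 + 0.06 + 0.08 + 0.07 − 0.05 = 0.92

0.92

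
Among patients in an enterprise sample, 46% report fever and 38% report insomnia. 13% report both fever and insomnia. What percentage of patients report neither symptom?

P(union) = 46 + 38 − 13 = 71%
P(none) = 100% − 71% = 29%

29%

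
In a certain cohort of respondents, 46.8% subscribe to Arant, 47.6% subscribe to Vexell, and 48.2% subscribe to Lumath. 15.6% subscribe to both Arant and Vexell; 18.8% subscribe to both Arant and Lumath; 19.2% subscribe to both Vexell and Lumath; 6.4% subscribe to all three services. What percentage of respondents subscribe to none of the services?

4.6%

P(at least one) = 46.8 + 47.6 + 48.2 − 15.6 − 18.8 − 19.2 + 6.4 = 95.4%
P(none) = 100% − 95.4% = 4.6%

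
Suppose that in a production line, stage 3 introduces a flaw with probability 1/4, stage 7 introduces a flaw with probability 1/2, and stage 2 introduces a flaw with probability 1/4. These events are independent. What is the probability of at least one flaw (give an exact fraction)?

23/32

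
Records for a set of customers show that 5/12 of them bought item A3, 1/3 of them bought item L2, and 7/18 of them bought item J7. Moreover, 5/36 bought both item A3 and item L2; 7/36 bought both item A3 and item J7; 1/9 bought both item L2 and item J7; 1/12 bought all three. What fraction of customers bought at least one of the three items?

7/9

P(at least one) = 5/12 + 1/3 + 7/18 − 5/36 − 7/36 − 1/9 + 1/12 = 7/9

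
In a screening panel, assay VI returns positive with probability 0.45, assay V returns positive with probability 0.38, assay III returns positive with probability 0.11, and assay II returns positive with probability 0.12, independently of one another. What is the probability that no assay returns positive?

P(none) = (1 − 0.45) × (1 − 0.38) × (1 − 0.11) × (1 − 0.12) = 0.55 × 0.62 × 0.89 × 0.88 = 0.2670712

0.2670712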